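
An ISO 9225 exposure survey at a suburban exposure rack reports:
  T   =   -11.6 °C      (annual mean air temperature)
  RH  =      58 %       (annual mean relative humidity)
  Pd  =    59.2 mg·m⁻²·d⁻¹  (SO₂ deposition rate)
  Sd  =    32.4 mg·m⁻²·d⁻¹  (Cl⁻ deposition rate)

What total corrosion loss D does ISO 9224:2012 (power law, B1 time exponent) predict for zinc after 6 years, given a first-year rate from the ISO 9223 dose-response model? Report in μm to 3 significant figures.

zinc: f(T) = +0.038·(T−10) [T≤10 °C] = -0.8208
  sulphur-dioxide contribution → 0.4928 μm/a
  chloride contribution → 0.0754 μm/a
  total first-year rate 0.5682 μm/a
Long-term exponent b (ISO 9224 Table 2, B1) = 0.813
  D(6) = 0.5682 × 6^0.813 = 0.5682 × 4.292 = 2.438 μm

D(6) = 2.44 μm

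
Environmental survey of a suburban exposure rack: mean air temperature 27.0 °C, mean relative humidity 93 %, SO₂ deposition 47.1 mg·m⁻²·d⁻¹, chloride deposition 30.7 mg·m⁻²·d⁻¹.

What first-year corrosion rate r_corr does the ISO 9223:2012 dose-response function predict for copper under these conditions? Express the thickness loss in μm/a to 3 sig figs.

r_corr = 3.65 μm/a

copper: T>10 °C ⇒ hinge -0.080·(27.0−10) = -1.3600
  SO₂ term: 0.0053·47.1^0.26·exp(0.059·93-1.3600) = 0.8945
  Sd branch = 0.01025·Sd^0.27·e^(0.036·RH+0.049·T) = 2.76 μm/a
  r_corr = 0.8945 + 2.76 = 3.654 μm/a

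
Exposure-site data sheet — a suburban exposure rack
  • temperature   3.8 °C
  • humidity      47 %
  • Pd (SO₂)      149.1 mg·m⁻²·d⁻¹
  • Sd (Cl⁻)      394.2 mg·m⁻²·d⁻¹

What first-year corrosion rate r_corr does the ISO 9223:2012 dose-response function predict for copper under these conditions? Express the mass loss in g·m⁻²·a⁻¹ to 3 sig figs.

r_corr = 4.30 g·m⁻²·a⁻¹

copper: f(T) = +0.126·(T−10) [T≤10 °C] = -0.7812
  Pd branch = 0.0053·Pd^0.26·e^(0.059·RH+f) = 0.1427 μm/a
  Cl⁻ term: 0.01025·394.2^0.27·exp(0.036·47+0.049·3.8) = 0.3367
  r_corr = 0.1427 + 0.3367 = 0.4794 μm/a
Convert to mass loss: 0.4794 μm/a × 8.96 g/cm³ = 4.295 g·m⁻²·a⁻¹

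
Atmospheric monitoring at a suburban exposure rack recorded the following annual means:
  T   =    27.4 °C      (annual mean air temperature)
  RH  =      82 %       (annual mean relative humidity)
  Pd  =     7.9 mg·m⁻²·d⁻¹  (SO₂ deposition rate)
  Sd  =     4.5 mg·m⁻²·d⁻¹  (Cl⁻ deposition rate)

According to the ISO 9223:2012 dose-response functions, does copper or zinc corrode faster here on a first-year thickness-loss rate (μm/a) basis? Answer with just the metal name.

copper

copper: f(T) = -0.080·(T−10) [T>10 °C] = -1.3920
  Pd branch = 0.0053·Pd^0.26·e^(0.059·RH+f) = 0.2846 μm/a
  Cl⁻ term: 0.01025·4.5^0.27·exp(0.036·82+0.049·27.4) = 1.128
  sum: 0.2846 + 1.128 → r_corr = 1.412 μm/a
zinc: T>10 °C ⇒ hinge -0.071·(27.4−10) = -1.2354
  SO₂ term: 0.0129·7.9^0.44·exp(0.046·82-1.2354) = 0.4047
  Cl⁻ term: 0.0175·4.5^0.57·exp(0.008·82+0.085·27.4) = 0.8161
  r_corr = 0.4047 + 0.8161 = 1.221 μm/a
Ordering by μm/a: copper (1.41) > zinc (1.22)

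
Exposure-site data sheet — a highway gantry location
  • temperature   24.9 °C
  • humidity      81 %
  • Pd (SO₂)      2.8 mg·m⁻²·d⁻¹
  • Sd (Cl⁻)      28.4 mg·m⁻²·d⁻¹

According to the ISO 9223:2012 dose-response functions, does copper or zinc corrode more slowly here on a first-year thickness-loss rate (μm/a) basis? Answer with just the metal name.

copper: f(T) = -0.080·(T−10) [T>10 °C] = -1.1920
  SO₂ term: 0.0053·2.8^0.26·exp(0.059·81-1.1920) = 0.2502
  Cl⁻ term: 0.01025·28.4^0.27·exp(0.036·81+0.049·24.9) = 1.583
  r_corr = 0.2502 + 1.583 = 1.833 μm/a
zinc: T>10 °C ⇒ hinge -0.071·(24.9−10) = -1.0579
  Pd branch = 0.0129·Pd^0.44·e^(0.046·RH+f) = 0.2925 μm/a
  Sd branch = 0.0175·Sd^0.57·e^(0.008·RH+0.085·T) = 1.871 μm/a
  sum: 0.2925 + 1.871 → r_corr = 2.163 μm/a
Ordering by μm/a: zinc (2.16) > copper (1.83)

copper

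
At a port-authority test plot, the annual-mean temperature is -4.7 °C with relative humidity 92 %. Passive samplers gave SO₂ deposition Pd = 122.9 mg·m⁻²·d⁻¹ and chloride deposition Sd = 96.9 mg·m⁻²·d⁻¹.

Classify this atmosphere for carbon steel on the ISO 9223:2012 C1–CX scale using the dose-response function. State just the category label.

carbon steel: T≤10 °C ⇒ hinge +0.150·(-4.7−10) = -2.2050
  Pd branch = 1.77·Pd^0.52·e^(0.02·RH+f) = 15 μm/a
  Sd branch = 0.102·Sd^0.62·e^(0.033·RH+0.04·T) = 29.99 μm/a
  sum: 15 + 29.99 → r_corr = 44.99 μm/a
Category bounds: 25…50 μm/a bracket r_corr ⇒ C3

C3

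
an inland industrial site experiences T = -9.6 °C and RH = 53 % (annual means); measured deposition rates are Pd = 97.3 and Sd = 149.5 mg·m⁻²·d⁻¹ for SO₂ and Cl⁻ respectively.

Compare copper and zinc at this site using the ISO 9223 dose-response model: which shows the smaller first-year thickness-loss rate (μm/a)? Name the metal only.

copper: temperature factor f = +0.126·(-19.6) = -2.4696
  sulphur-dioxide contribution → 0.03363 μm/a
  chloride contribution → 0.1668 μm/a
  ⇒ r_corr(copper) = 0.2004 μm/a
zinc: T≤10 °C ⇒ hinge +0.038·(-9.6−10) = -0.7448
  sulphur-dioxide contribution → 0.5257 μm/a
  chloride contribution → 0.2053 μm/a
  ⇒ r_corr(zinc) = 0.7309 μm/a
Ordering by μm/a: zinc (0.731) > copper (0.2)

copper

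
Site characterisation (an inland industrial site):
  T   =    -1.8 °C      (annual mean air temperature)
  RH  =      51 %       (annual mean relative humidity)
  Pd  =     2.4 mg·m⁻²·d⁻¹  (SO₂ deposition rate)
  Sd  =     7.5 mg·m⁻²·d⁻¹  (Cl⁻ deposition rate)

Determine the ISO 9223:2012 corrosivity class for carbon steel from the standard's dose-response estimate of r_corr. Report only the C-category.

carbon steel: T≤10 °C ⇒ hinge +0.150·(-1.8−10) = -1.7700
  Pd branch = 1.77·Pd^0.52·e^(0.02·RH+f) = 1.318 μm/a
  Sd branch = 0.102·Sd^0.62·e^(0.033·RH+0.04·T) = 1.782 μm/a
  sum: 1.318 + 1.782 → r_corr = 3.1 μm/a
3.1 μm/a falls in (1.3, 25] for carbon steel → category C2

C2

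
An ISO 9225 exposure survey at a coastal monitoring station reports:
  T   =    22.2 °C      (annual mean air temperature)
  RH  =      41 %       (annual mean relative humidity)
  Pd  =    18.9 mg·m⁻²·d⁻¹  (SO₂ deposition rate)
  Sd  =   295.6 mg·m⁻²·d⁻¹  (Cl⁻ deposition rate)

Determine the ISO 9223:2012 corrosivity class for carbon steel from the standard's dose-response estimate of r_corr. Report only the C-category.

C3

carbon steel: f(T) = -0.054·(T−10) [T>10 °C] = -0.6588
  sulphur-dioxide contribution → 9.588 μm/a
  chloride contribution → 32.64 μm/a
  ⇒ r_corr(carbon steel) = 42.22 μm/a
ISO 9223 Table 2 (carbon steel): 25 < 42.2 ≤ 50 μm/a ⇒ C3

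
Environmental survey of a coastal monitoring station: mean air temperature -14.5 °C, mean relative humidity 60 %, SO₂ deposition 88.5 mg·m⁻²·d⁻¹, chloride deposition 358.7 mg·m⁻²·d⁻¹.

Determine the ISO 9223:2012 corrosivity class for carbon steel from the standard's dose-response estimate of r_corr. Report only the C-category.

carbon steel: T≤10 °C ⇒ hinge +0.150·(-14.5−10) = -3.6750
  sulphur-dioxide contribution → 1.533 μm/a
  chloride contribution → 15.87 μm/a
  ⇒ r_corr(carbon steel) = 17.4 μm/a
Category bounds: 1.3…25 μm/a bracket r_corr ⇒ C2

C2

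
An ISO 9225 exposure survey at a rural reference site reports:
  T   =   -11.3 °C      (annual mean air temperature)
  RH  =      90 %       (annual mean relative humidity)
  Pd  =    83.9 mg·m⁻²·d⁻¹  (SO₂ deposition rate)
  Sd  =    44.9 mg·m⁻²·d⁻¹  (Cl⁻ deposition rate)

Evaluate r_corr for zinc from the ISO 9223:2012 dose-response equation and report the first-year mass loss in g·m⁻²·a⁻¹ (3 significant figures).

zinc: f(T) = +0.038·(T−10) [T≤10 °C] = -0.8094
  SO₂ term: 0.0129·83.9^0.44·exp(0.046·90-0.8094) = 2.532
  Sd branch = 0.0175·Sd^0.57·e^(0.008·RH+0.085·T) = 0.1203 μm/a
  r_corr = 2.532 + 0.1203 = 2.653 μm/a
Convert to mass loss: 2.653 μm/a × 7.14 g/cm³ = 18.94 g·m⁻²·a⁻¹

r_corr = 18.9 g·m⁻²·a⁻¹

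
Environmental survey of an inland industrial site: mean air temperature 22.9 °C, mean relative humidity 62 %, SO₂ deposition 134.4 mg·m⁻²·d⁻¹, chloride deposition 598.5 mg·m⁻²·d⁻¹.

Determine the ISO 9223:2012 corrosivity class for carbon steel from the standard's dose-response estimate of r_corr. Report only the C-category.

C5

carbon steel: f(T) = -0.054·(T−10) [T>10 °C] = -0.6966
  Pd branch = 1.77·Pd^0.52·e^(0.02·RH+f) = 38.97 μm/a
  Cl⁻ term: 0.102·598.5^0.62·exp(0.033·62+0.04·22.9) = 103.9
  r_corr = 38.97 + 103.9 = 142.9 μm/a
ISO 9223 Table 2 (carbon steel): 80 < 143 ≤ 200 μm/a ⇒ C5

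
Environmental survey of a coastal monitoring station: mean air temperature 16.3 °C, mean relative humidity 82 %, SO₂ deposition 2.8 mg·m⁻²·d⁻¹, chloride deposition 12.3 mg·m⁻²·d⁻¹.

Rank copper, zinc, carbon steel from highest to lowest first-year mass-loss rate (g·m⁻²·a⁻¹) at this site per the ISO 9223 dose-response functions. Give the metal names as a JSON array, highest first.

copper: f(T) = -0.080·(T−10) [T>10 °C] = -0.5040
  sulphur-dioxide contribution → 0.5282 μm/a
  chloride contribution → 0.8588 μm/a
  total first-year rate 1.387 μm/a
  mass loss = 1.387 μm/a × 8.96 g/cm³ = 12.43 g·m⁻²·a⁻¹
zinc: T>10 °C ⇒ hinge -0.071·(16.3−10) = -0.4473
  sulphur-dioxide contribution → 0.5639 μm/a
  chloride contribution → 0.5635 μm/a
  ⇒ r_corr(zinc) = 1.127 μm/a
  mass loss = 1.127 μm/a × 7.14 g/cm³ = 8.05 g·m⁻²·a⁻¹
carbon steel: temperature factor f = -0.054·(6.3) = -0.3402
  sulphur-dioxide contribution → 11.09 μm/a
  chloride contribution → 13.89 μm/a
  ⇒ r_corr(carbon steel) = 24.98 μm/a
  mass loss = 24.98 μm/a × 7.85 g/cm³ = 196.1 g·m⁻²·a⁻¹
Ordering by g·m⁻²·a⁻¹: carbon steel (196) > copper (12.4) > zinc (8.05)

["carbon steel", "copper", "zinc"]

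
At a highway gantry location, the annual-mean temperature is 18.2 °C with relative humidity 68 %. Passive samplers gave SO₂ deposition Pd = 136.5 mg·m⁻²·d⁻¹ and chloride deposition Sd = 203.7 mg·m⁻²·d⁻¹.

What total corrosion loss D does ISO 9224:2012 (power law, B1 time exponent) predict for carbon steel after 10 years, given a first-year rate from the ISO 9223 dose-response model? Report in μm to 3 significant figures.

D(10) = 370 μm

carbon steel: temperature factor f = -0.054·(8.2) = -0.4428
  sulphur-dioxide contribution → 57.09 μm/a
  chloride contribution → 53.81 μm/a
  total first-year rate 110.9 μm/a
ISO 9224: D(t) = r_corr · t^b with b = 0.523 (carbon steel, B1)
  D(10) = 110.9 × 10^0.523 = 110.9 × 3.334 = 369.8 μm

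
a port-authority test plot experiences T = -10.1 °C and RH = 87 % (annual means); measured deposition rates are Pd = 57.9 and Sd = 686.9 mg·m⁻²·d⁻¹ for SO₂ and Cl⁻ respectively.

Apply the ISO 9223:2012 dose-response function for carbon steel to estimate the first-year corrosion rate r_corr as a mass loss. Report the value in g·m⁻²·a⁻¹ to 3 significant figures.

carbon steel: f(T) = +0.150·(T−10) [T≤10 °C] = -3.0150
  Pd branch = 1.77·Pd^0.52·e^(0.02·RH+f) = 4.082 μm/a
  Sd branch = 0.102·Sd^0.62·e^(0.033·RH+0.04·T) = 69 μm/a
  r_corr = 4.082 + 69 = 73.09 μm/a
Convert to mass loss: 73.09 μm/a × 7.85 g/cm³ = 573.7 g·m⁻²·a⁻¹

r_corr = 574 g·m⁻²·a⁻¹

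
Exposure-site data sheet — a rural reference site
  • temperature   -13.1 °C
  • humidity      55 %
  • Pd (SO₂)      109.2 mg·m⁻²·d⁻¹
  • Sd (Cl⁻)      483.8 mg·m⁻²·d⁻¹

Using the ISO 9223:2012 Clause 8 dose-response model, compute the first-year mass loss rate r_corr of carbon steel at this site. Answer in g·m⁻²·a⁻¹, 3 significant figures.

carbon steel: temperature factor f = +0.150·(-23.1) = -3.4650
  sulphur-dioxide contribution → 1.909 μm/a
  chloride contribution → 17.13 μm/a
  ⇒ r_corr(carbon steel) = 19.04 μm/a
Convert to mass loss: 19.04 μm/a × 7.85 g/cm³ = 149.5 g·m⁻²·a⁻¹

r_corr = 149 g·m⁻²·a⁻¹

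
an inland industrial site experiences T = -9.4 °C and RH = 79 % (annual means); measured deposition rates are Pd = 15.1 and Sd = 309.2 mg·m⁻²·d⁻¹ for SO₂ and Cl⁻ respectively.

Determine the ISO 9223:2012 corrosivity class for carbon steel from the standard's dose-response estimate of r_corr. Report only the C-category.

C3

carbon steel: T≤10 °C ⇒ hinge +0.150·(-9.4−10) = -2.9100
  Pd branch = 1.77·Pd^0.52·e^(0.02·RH+f) = 1.921 μm/a
  Sd branch = 0.102·Sd^0.62·e^(0.033·RH+0.04·T) = 33.22 μm/a
  sum: 1.921 + 33.22 → r_corr = 35.15 μm/a
Category bounds: 25…50 μm/a bracket r_corr ⇒ C3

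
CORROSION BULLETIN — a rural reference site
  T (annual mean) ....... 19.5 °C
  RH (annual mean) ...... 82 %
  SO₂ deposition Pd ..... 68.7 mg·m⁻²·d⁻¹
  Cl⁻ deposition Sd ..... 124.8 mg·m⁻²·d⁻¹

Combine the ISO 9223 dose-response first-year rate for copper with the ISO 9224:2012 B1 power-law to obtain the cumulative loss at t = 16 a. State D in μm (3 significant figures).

D(16) = 17.9 μm

copper: temperature factor f = -0.080·(9.5) = -0.7600
  SO₂ term: 0.0053·68.7^0.26·exp(0.059·82-0.7600) = 0.9396
  Cl⁻ term: 0.01025·124.8^0.27·exp(0.036·82+0.049·19.5) = 1.878
  r_corr = 0.9396 + 1.878 = 2.818 μm/a
ISO 9224: D(t) = r_corr · t^b with b = 0.667 (copper, B1)
  D(16) = 2.818 × 16^0.667 = 2.818 × 6.355 = 17.91 μm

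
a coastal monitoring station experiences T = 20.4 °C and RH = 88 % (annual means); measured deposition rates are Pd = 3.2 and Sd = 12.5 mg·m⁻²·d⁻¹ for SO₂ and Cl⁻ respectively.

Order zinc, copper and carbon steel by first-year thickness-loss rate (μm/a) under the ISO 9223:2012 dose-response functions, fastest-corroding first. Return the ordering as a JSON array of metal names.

["carbon steel", "copper", "zinc"]

zinc: T>10 °C ⇒ hinge -0.071·(20.4−10) = -0.7384
  sulphur-dioxide contribution → 0.5891 μm/a
  chloride contribution → 0.8454 μm/a
  total first-year rate 1.435 μm/a
copper: f(T) = -0.080·(T−10) [T>10 °C] = -0.8320
  sulphur-dioxide contribution → 0.5612 μm/a
  chloride contribution → 1.309 μm/a
  ⇒ r_corr(copper) = 1.87 μm/a
carbon steel: temperature factor f = -0.054·(10.4) = -0.5616
  sulphur-dioxide contribution → 10.74 μm/a
  chloride contribution → 20.15 μm/a
  total first-year rate 30.89 μm/a
Ordering by μm/a: carbon steel (30.9) > copper (1.87) > zinc (1.43)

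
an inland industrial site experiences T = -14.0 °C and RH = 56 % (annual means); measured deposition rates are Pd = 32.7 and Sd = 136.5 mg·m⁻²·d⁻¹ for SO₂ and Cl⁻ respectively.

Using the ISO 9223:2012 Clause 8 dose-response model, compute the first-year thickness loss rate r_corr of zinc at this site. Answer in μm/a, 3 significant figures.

zinc: T≤10 °C ⇒ hinge +0.038·(-14.0−10) = -0.9120
  SO₂ term: 0.0129·32.7^0.44·exp(0.046·56-0.9120) = 0.316
  Sd branch = 0.0175·Sd^0.57·e^(0.008·RH+0.085·T) = 0.1373 μm/a
  r_corr = 0.316 + 0.1373 = 0.4533 μm/a

r_corr = 0.453 μm/a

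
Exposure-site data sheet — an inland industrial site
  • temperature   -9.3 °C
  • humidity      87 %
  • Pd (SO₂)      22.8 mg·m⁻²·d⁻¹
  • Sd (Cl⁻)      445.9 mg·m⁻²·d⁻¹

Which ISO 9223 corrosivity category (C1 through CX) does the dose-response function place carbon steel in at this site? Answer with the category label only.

carbon steel: f(T) = +0.150·(T−10) [T≤10 °C] = -2.8950
  sulphur-dioxide contribution → 2.835 μm/a
  chloride contribution → 54.5 μm/a
  ⇒ r_corr(carbon steel) = 57.34 μm/a
Category bounds: 50…80 μm/a bracket r_corr ⇒ C4

C4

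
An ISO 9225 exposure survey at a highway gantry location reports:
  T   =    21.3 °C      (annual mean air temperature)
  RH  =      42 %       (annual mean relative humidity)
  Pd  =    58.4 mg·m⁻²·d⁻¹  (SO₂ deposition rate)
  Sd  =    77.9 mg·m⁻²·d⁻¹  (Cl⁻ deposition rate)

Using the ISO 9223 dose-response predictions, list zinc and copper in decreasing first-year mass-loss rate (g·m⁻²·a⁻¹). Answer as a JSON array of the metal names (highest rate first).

zinc: T>10 °C ⇒ hinge -0.071·(21.3−10) = -0.8023
  SO₂ term: 0.0129·58.4^0.44·exp(0.046·42-0.8023) = 0.239
  Cl⁻ term: 0.0175·77.9^0.57·exp(0.008·42+0.085·21.3) = 1.792
  r_corr = 0.239 + 1.792 = 2.031 μm/a
  mass loss = 2.031 μm/a × 7.14 g/cm³ = 14.5 g·m⁻²·a⁻¹
copper: f(T) = -0.080·(T−10) [T>10 °C] = -0.9040
  Pd branch = 0.0053·Pd^0.26·e^(0.059·RH+f) = 0.07364 μm/a
  Cl⁻ term: 0.01025·77.9^0.27·exp(0.036·42+0.049·21.3) = 0.4279
  sum: 0.07364 + 0.4279 → r_corr = 0.5016 μm/a
  mass loss = 0.5016 μm/a × 8.96 g/cm³ = 4.494 g·m⁻²·a⁻¹
Ordering by g·m⁻²·a⁻¹: zinc (14.5) > copper (4.49)

["zinc", "copper"]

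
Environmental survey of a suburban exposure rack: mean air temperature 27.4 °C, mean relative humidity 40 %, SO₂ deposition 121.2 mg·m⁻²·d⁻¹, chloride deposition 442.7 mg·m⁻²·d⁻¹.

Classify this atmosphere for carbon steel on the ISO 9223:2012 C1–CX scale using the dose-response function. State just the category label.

C4

carbon steel: temperature factor f = -0.054·(17.4) = -0.9396
  Pd branch = 1.77·Pd^0.52·e^(0.02·RH+f) = 18.65 μm/a
  Cl⁻ term: 0.102·442.7^0.62·exp(0.033·40+0.04·27.4) = 49.94
  sum: 18.65 + 49.94 → r_corr = 68.59 μm/a
ISO 9223 Table 2 (carbon steel): 50 < 68.6 ≤ 80 μm/a ⇒ C4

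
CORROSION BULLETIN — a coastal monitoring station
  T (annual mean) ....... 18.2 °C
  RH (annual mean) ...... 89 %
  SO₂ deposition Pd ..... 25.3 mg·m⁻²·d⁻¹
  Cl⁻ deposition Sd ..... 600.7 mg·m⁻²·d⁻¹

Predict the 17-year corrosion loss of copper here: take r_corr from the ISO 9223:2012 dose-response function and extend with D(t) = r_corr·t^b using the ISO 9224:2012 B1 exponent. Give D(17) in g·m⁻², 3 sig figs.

copper: temperature factor f = -0.080·(8.2) = -0.6560
  SO₂ term: 0.0053·25.3^0.26·exp(0.059·89-0.6560) = 1.215
  Cl⁻ term: 0.01025·600.7^0.27·exp(0.036·89+0.049·18.2) = 3.465
  r_corr = 1.215 + 3.465 = 4.681 μm/a
ISO 9224: D(t) = r_corr · t^b with b = 0.667 (copper, B1)
  D(17) = 4.681 × 17^0.667 = 4.681 × 6.618 = 30.97 μm
  Mass loss = 30.97 μm × 8.96 g/cm³ = 277.5 g·m⁻²

D(17) = 278 g·m⁻²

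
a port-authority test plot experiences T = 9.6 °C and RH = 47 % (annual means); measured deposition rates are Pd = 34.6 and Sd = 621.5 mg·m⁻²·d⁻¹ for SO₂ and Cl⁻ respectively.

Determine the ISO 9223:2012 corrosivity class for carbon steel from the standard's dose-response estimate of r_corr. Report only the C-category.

C4

carbon steel: temperature factor f = +0.150·(-0.4) = -0.0600
  SO₂ term: 1.77·34.6^0.52·exp(0.02·47-0.0600) = 26.94
  Sd branch = 0.102·Sd^0.62·e^(0.033·RH+0.04·T) = 38.1 μm/a
  sum: 26.94 + 38.1 → r_corr = 65.04 μm/a
65 μm/a falls in (50, 80] for carbon steel → category C4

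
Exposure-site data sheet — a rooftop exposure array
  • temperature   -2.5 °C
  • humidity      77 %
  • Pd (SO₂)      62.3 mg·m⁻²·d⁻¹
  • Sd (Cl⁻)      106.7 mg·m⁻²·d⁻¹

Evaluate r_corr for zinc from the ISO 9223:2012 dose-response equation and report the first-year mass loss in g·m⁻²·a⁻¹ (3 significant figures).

r_corr = 14.9 g·m⁻²·a⁻¹

zinc: f(T) = +0.038·(T−10) [T≤10 °C] = -0.4750
  sulphur-dioxide contribution → 1.707 μm/a
  chloride contribution → 0.3753 μm/a
  total first-year rate 2.082 μm/a
Convert to mass loss: 2.082 μm/a × 7.14 g/cm³ = 14.86 g·m⁻²·a⁻¹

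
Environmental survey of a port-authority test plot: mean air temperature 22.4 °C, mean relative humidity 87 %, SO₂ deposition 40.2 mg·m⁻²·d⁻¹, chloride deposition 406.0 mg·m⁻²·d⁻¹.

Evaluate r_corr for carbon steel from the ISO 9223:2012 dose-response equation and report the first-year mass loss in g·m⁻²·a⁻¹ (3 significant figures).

carbon steel: f(T) = -0.054·(T−10) [T>10 °C] = -0.6696
  sulphur-dioxide contribution → 35.24 μm/a
  chloride contribution → 182.8 μm/a
  total first-year rate 218 μm/a
Convert to mass loss: 218 μm/a × 7.85 g/cm³ = 1711 g·m⁻²·a⁻¹

r_corr = 1.71e+03 g·m⁻²·a⁻¹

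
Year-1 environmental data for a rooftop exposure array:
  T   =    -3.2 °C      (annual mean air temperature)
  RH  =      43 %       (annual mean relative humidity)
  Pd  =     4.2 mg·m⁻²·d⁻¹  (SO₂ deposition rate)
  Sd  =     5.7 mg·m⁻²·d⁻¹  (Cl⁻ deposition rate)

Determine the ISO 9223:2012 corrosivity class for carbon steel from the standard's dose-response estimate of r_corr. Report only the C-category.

C2

carbon steel: temperature factor f = +0.150·(-13.2) = -1.9800
  Pd branch = 1.77·Pd^0.52·e^(0.02·RH+f) = 1.218 μm/a
  Cl⁻ term: 0.102·5.7^0.62·exp(0.033·43+0.04·-3.2) = 1.091
  sum: 1.218 + 1.091 → r_corr = 2.309 μm/a
Category bounds: 1.3…25 μm/a bracket r_corr ⇒ C2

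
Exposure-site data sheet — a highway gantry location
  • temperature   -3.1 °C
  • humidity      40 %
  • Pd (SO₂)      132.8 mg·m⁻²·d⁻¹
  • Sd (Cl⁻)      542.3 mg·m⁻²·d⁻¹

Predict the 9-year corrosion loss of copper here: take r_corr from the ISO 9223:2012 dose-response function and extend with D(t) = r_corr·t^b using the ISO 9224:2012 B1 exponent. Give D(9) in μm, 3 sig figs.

D(9) = 1.05 μm

copper: T≤10 °C ⇒ hinge +0.126·(-3.1−10) = -1.6506
  sulphur-dioxide contribution → 0.03841 μm/a
  chloride contribution → 0.2034 μm/a
  total first-year rate 0.2418 μm/a
Power-law: D(9) = r_corr · 9^0.667
  D(9) = 0.2418 × 9^0.667 = 0.2418 × 4.33 = 1.047 μm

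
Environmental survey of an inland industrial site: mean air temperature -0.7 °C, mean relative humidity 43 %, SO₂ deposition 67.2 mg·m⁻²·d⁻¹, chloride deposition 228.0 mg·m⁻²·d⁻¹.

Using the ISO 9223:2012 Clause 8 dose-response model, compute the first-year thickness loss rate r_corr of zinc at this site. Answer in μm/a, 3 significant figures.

r_corr = 0.909 μm/a

zinc: temperature factor f = +0.038·(-10.7) = -0.4066
  SO₂ term: 0.0129·67.2^0.44·exp(0.046·43-0.4066) = 0.3954
  Sd branch = 0.0175·Sd^0.57·e^(0.008·RH+0.085·T) = 0.5136 μm/a
  sum: 0.3954 + 0.5136 → r_corr = 0.909 μm/a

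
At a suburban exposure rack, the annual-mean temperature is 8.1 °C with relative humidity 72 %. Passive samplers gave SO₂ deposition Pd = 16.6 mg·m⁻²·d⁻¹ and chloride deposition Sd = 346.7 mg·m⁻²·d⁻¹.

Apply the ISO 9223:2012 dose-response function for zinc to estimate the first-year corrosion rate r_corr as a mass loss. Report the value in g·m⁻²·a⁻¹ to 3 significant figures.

zinc: temperature factor f = +0.038·(-1.9) = -0.0722
  Pd branch = 0.0129·Pd^0.44·e^(0.046·RH+f) = 1.134 μm/a
  Sd branch = 0.0175·Sd^0.57·e^(0.008·RH+0.085·T) = 1.738 μm/a
  sum: 1.134 + 1.738 → r_corr = 2.871 μm/a
Convert to mass loss: 2.871 μm/a × 7.14 g/cm³ = 20.5 g·m⁻²·a⁻¹

r_corr = 20.5 g·m⁻²·a⁻¹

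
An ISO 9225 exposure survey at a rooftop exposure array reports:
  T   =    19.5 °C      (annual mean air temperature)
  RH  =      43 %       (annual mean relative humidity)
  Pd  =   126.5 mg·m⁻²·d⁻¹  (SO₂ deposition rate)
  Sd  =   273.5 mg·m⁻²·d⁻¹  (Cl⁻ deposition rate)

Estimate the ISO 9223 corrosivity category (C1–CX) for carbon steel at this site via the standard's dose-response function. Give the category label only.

C4

carbon steel: T>10 °C ⇒ hinge -0.054·(19.5−10) = -0.5130
  sulphur-dioxide contribution → 31.03 μm/a
  chloride contribution → 29.82 μm/a
  ⇒ r_corr(carbon steel) = 60.85 μm/a
Category bounds: 50…80 μm/a bracket r_corr ⇒ C4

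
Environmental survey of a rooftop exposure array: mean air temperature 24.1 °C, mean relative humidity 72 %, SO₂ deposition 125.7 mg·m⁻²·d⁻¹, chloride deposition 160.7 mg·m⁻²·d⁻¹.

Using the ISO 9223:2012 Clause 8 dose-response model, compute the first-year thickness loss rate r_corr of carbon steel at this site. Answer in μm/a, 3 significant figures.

r_corr = 110 μm/a

carbon steel: T>10 °C ⇒ hinge -0.054·(24.1−10) = -0.7614
  sulphur-dioxide contribution → 43.09 μm/a
  chloride contribution → 67.12 μm/a
  ⇒ r_corr(carbon steel) = 110.2 μm/a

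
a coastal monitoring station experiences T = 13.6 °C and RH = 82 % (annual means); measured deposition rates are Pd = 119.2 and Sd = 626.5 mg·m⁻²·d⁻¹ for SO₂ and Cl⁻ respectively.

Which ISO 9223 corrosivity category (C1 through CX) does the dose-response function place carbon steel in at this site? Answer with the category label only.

CX

carbon steel: temperature factor f = -0.054·(3.6) = -0.1944
  sulphur-dioxide contribution → 90.25 μm/a
  chloride contribution → 142.6 μm/a
  total first-year rate 232.9 μm/a
Category bounds: 200…700 μm/a bracket r_corr ⇒ CX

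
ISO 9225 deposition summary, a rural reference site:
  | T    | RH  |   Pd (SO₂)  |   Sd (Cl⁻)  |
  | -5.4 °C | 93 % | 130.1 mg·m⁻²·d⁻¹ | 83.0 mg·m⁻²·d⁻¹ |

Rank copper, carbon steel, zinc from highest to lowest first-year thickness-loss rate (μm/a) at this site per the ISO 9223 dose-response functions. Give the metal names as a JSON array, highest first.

["carbon steel", "zinc", "copper"]

copper: temperature factor f = +0.126·(-15.4) = -1.9404
  sulphur-dioxide contribution → 0.652 μm/a
  chloride contribution → 0.7379 μm/a
  ⇒ r_corr(copper) = 1.39 μm/a
carbon steel: temperature factor f = +0.150·(-15.4) = -2.3100
  sulphur-dioxide contribution → 14.19 μm/a
  chloride contribution → 27.38 μm/a
  total first-year rate 41.57 μm/a
zinc: f(T) = +0.038·(T−10) [T≤10 °C] = -0.5852
  sulphur-dioxide contribution → 4.412 μm/a
  chloride contribution → 0.2889 μm/a
  ⇒ r_corr(zinc) = 4.701 μm/a
Ordering by μm/a: carbon steel (41.6) > zinc (4.7) > copper (1.39)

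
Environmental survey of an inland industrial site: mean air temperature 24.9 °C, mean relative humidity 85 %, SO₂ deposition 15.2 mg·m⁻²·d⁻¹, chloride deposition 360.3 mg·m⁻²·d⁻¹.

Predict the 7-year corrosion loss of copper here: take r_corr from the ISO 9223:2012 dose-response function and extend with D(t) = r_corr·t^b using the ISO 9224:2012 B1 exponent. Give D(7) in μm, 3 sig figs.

D(7) = 15.1 μm

copper: T>10 °C ⇒ hinge -0.080·(24.9−10) = -1.1920
  Pd branch = 0.0053·Pd^0.26·e^(0.059·RH+f) = 0.4919 μm/a
  Cl⁻ term: 0.01025·360.3^0.27·exp(0.036·85+0.049·24.9) = 3.63
  sum: 0.4919 + 3.63 → r_corr = 4.121 μm/a
ISO 9224: D(t) = r_corr · t^b with b = 0.667 (copper, B1)
  D(7) = 4.121 × 7^0.667 = 4.121 × 3.662 = 15.09 μm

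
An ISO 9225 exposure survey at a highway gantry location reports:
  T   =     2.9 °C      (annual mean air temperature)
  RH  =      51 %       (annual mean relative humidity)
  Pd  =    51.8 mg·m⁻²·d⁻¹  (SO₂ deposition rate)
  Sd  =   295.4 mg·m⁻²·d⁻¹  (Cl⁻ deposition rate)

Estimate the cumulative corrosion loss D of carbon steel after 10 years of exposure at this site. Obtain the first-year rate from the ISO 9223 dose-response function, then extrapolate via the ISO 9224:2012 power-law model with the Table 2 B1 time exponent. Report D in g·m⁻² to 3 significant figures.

D(10) = 894 g·m⁻²

carbon steel: T≤10 °C ⇒ hinge +0.150·(2.9−10) = -1.0650
  SO₂ term: 1.77·51.8^0.52·exp(0.02·51-1.0650) = 13.18
  Sd branch = 0.102·Sd^0.62·e^(0.033·RH+0.04·T) = 20.97 μm/a
  r_corr = 13.18 + 20.97 = 34.15 μm/a
Power-law: D(10) = r_corr · 10^0.523
  D(10) = 34.15 × 10^0.523 = 34.15 × 3.334 = 113.9 μm
  Mass loss = 113.9 μm × 7.85 g/cm³ = 893.8 g·m⁻²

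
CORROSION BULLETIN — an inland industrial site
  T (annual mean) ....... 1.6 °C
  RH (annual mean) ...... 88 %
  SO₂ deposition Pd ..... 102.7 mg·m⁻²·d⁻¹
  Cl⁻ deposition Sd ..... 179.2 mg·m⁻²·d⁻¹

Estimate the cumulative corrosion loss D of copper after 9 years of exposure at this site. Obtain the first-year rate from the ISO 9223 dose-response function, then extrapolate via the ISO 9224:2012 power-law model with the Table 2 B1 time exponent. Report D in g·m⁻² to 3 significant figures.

D(9) = 84.3 g·m⁻²

copper: temperature factor f = +0.126·(-8.4) = -1.0584
  sulphur-dioxide contribution → 1.103 μm/a
  chloride contribution → 1.069 μm/a
  ⇒ r_corr(copper) = 2.172 μm/a
ISO 9224: D(t) = r_corr · t^b with b = 0.667 (copper, B1)
  D(9) = 2.172 × 9^0.667 = 2.172 × 4.33 = 9.404 μm
  Mass loss = 9.404 μm × 8.96 g/cm³ = 84.26 g·m⁻²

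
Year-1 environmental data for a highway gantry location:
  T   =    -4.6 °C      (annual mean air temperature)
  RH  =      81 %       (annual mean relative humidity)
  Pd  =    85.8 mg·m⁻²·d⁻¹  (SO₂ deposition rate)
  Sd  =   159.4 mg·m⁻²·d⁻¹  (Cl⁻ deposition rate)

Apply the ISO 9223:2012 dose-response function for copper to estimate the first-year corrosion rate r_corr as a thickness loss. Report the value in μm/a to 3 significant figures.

r_corr = 0.913 μm/a

copper: f(T) = +0.126·(T−10) [T≤10 °C] = -1.8396
  SO₂ term: 0.0053·85.8^0.26·exp(0.059·81-1.8396) = 0.3188
  Cl⁻ term: 0.01025·159.4^0.27·exp(0.036·81+0.049·-4.6) = 0.5942
  r_corr = 0.3188 + 0.5942 = 0.913 μm/a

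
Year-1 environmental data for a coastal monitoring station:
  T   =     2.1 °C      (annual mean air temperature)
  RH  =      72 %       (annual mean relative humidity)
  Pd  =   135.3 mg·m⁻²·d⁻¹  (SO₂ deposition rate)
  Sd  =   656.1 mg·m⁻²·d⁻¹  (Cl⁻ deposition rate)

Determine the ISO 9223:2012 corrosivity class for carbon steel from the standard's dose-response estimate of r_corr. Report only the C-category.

C5

carbon steel: f(T) = +0.150·(T−10) [T≤10 °C] = -1.1850
  sulphur-dioxide contribution → 29.31 μm/a
  chloride contribution → 66.6 μm/a
  total first-year rate 95.91 μm/a
ISO 9223 Table 2 (carbon steel): 80 < 95.9 ≤ 200 μm/a ⇒ C5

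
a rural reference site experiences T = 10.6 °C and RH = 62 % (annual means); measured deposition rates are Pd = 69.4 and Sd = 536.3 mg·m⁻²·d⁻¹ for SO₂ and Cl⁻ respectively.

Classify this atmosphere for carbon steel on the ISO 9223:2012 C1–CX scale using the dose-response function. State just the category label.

carbon steel: T>10 °C ⇒ hinge -0.054·(10.6−10) = -0.0324
  Pd branch = 1.77·Pd^0.52·e^(0.02·RH+f) = 53.7 μm/a
  Sd branch = 0.102·Sd^0.62·e^(0.033·RH+0.04·T) = 59.37 μm/a
  sum: 53.7 + 59.37 → r_corr = 113.1 μm/a
Category bounds: 80…200 μm/a bracket r_corr ⇒ C5

C5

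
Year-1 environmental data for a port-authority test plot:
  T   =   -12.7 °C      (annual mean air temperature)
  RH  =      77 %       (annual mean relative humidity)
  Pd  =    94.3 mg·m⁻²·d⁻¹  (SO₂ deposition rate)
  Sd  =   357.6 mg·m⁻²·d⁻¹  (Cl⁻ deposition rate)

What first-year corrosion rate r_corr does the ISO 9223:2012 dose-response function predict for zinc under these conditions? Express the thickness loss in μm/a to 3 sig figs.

zinc: temperature factor f = +0.038·(-22.7) = -0.8626
  sulphur-dioxide contribution → 1.39 μm/a
  chloride contribution → 0.3142 μm/a
  ⇒ r_corr(zinc) = 1.704 μm/a

r_corr = 1.70 μm/a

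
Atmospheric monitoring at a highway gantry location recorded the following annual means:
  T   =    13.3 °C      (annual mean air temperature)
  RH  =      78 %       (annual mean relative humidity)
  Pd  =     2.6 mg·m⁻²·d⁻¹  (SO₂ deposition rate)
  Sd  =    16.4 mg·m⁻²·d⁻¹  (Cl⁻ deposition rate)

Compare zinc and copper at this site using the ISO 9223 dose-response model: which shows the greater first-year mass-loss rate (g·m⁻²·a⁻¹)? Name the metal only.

copper

zinc: f(T) = -0.071·(T−10) [T>10 °C] = -0.2343
  Pd branch = 0.0129·Pd^0.44·e^(0.046·RH+f) = 0.5619 μm/a
  Cl⁻ term: 0.0175·16.4^0.57·exp(0.008·78+0.085·13.3) = 0.4983
  r_corr = 0.5619 + 0.4983 = 1.06 μm/a
  mass loss = 1.06 μm/a × 7.14 g/cm³ = 7.57 g·m⁻²·a⁻¹
copper: temperature factor f = -0.080·(3.3) = -0.2640
  Pd branch = 0.0053·Pd^0.26·e^(0.059·RH+f) = 0.5202 μm/a
  Sd branch = 0.01025·Sd^0.27·e^(0.036·RH+0.049·T) = 0.6938 μm/a
  sum: 0.5202 + 0.6938 → r_corr = 1.214 μm/a
  mass loss = 1.214 μm/a × 8.96 g/cm³ = 10.88 g·m⁻²·a⁻¹
Ordering by g·m⁻²·a⁻¹: copper (10.9) > zinc (7.57)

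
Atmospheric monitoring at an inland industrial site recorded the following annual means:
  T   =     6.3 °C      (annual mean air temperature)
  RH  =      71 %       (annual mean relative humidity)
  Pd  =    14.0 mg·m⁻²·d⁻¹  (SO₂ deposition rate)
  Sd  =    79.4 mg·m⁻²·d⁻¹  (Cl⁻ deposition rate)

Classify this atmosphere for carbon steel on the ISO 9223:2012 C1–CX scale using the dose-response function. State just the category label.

carbon steel: temperature factor f = +0.150·(-3.7) = -0.5550
  sulphur-dioxide contribution → 16.58 μm/a
  chloride contribution → 20.58 μm/a
  ⇒ r_corr(carbon steel) = 37.16 μm/a
ISO 9223 Table 2 (carbon steel): 25 < 37.2 ≤ 50 μm/a ⇒ C3

C3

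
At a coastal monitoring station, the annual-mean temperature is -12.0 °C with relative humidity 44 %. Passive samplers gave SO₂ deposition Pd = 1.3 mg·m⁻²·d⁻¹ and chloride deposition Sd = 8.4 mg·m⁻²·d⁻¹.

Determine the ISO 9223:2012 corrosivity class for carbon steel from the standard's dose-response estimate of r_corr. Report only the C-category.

carbon steel: T≤10 °C ⇒ hinge +0.150·(-12.0−10) = -3.3000
  sulphur-dioxide contribution → 0.1804 μm/a
  chloride contribution → 1.009 μm/a
  ⇒ r_corr(carbon steel) = 1.189 μm/a
Category bounds: 0…1.3 μm/a bracket r_corr ⇒ C1

C1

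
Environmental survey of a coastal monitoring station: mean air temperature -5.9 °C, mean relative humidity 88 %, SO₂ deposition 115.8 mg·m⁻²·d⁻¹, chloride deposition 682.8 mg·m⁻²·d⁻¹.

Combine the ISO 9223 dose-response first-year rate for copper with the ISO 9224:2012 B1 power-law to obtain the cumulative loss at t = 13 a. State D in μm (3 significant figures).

D(13) = 8.33 μm

copper: f(T) = +0.126·(T−10) [T≤10 °C] = -2.0034
  sulphur-dioxide contribution → 0.4422 μm/a
  chloride contribution → 1.062 μm/a
  total first-year rate 1.505 μm/a
ISO 9224: D(t) = r_corr · t^b with b = 0.667 (copper, B1)
  D(13) = 1.505 × 13^0.667 = 1.505 × 5.534 = 8.326 μm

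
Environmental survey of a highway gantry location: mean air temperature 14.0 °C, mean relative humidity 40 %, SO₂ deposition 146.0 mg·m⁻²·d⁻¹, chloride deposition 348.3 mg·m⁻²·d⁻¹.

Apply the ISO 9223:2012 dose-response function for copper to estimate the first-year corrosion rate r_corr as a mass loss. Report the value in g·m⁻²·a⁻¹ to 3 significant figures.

r_corr = 5.07 g·m⁻²·a⁻¹

copper: temperature factor f = -0.080·(4.0) = -0.3200
  sulphur-dioxide contribution → 0.1489 μm/a
  chloride contribution → 0.4172 μm/a
  total first-year rate 0.5661 μm/a
Convert to mass loss: 0.5661 μm/a × 8.96 g/cm³ = 5.073 g·m⁻²·a⁻¹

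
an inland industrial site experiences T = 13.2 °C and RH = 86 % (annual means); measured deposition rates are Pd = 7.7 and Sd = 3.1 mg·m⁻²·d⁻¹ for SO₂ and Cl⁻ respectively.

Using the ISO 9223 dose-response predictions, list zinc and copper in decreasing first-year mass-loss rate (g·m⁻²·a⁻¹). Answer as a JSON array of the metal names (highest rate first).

zinc: T>10 °C ⇒ hinge -0.071·(13.2−10) = -0.2272
  Pd branch = 0.0129·Pd^0.44·e^(0.046·RH+f) = 1.318 μm/a
  Sd branch = 0.0175·Sd^0.57·e^(0.008·RH+0.085·T) = 0.2038 μm/a
  sum: 1.318 + 0.2038 → r_corr = 1.522 μm/a
  mass loss = 1.522 μm/a × 7.14 g/cm³ = 10.87 g·m⁻²·a⁻¹
copper: temperature factor f = -0.080·(3.2) = -0.2560
  Pd branch = 0.0053·Pd^0.26·e^(0.059·RH+f) = 1.115 μm/a
  Cl⁻ term: 0.01025·3.1^0.27·exp(0.036·86+0.049·13.2) = 0.5873
  r_corr = 1.115 + 0.5873 = 1.702 μm/a
  mass loss = 1.702 μm/a × 8.96 g/cm³ = 15.25 g·m⁻²·a⁻¹
Ordering by g·m⁻²·a⁻¹: copper (15.3) > zinc (10.9)

["copper", "zinc"]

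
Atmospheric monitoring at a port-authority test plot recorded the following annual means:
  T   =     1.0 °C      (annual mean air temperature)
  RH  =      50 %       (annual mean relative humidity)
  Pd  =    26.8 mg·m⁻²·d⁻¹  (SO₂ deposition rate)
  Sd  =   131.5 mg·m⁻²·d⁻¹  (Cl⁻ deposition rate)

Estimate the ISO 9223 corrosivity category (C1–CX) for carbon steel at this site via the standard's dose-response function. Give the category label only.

C2

carbon steel: temperature factor f = +0.150·(-9.0) = -1.3500
  Pd branch = 1.77·Pd^0.52·e^(0.02·RH+f) = 6.896 μm/a
  Sd branch = 0.102·Sd^0.62·e^(0.033·RH+0.04·T) = 11.38 μm/a
  r_corr = 6.896 + 11.38 = 18.28 μm/a
18.3 μm/a falls in (1.3, 25] for carbon steel → category C2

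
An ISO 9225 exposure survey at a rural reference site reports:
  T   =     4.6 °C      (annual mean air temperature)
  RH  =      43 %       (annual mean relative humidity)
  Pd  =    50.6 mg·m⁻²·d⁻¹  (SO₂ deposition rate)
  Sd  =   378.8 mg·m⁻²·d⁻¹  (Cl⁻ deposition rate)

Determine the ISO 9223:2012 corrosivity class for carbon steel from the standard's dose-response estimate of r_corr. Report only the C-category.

carbon steel: f(T) = +0.150·(T−10) [T≤10 °C] = -0.8100
  Pd branch = 1.77·Pd^0.52·e^(0.02·RH+f) = 14.32 μm/a
  Sd branch = 0.102·Sd^0.62·e^(0.033·RH+0.04·T) = 20.11 μm/a
  r_corr = 14.32 + 20.11 = 34.43 μm/a
34.4 μm/a falls in (25, 50] for carbon steel → category C3

C3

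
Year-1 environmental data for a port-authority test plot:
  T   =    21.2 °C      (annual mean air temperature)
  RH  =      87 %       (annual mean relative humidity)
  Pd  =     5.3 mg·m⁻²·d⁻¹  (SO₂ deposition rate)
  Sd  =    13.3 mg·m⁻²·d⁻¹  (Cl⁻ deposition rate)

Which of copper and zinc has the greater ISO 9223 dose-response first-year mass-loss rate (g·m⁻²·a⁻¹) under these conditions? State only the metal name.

copper: T>10 °C ⇒ hinge -0.080·(21.2−10) = -0.8960
  Pd branch = 0.0053·Pd^0.26·e^(0.059·RH+f) = 0.5658 μm/a
  Cl⁻ term: 0.01025·13.3^0.27·exp(0.036·87+0.049·21.2) = 1.335
  sum: 0.5658 + 1.335 → r_corr = 1.901 μm/a
  mass loss = 1.901 μm/a × 8.96 g/cm³ = 17.03 g·m⁻²·a⁻¹
zinc: f(T) = -0.071·(T−10) [T>10 °C] = -0.7952
  SO₂ term: 0.0129·5.3^0.44·exp(0.046·87-0.7952) = 0.6637
  Sd branch = 0.0175·Sd^0.57·e^(0.008·RH+0.085·T) = 0.93 μm/a
  r_corr = 0.6637 + 0.93 = 1.594 μm/a
  mass loss = 1.594 μm/a × 7.14 g/cm³ = 11.38 g·m⁻²·a⁻¹
Ordering by g·m⁻²·a⁻¹: copper (17) > zinc (11.4)

copper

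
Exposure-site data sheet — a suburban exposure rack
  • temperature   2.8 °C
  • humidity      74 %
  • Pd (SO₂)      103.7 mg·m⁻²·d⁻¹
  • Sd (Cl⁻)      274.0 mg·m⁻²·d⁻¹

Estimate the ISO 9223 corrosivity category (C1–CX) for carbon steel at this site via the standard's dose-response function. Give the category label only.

carbon steel: f(T) = +0.150·(T−10) [T≤10 °C] = -1.0800
  SO₂ term: 1.77·103.7^0.52·exp(0.02·74-1.0800) = 29.51
  Cl⁻ term: 0.102·274.0^0.62·exp(0.033·74+0.04·2.8) = 42.58
  r_corr = 29.51 + 42.58 = 72.08 μm/a
Category bounds: 50…80 μm/a bracket r_corr ⇒ C4

C4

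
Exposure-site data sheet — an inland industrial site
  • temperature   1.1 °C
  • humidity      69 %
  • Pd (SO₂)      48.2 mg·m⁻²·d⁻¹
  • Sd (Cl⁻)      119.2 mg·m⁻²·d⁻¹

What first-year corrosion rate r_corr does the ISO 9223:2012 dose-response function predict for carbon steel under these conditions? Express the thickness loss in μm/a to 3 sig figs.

r_corr = 34.0 μm/a

carbon steel: temperature factor f = +0.150·(-8.9) = -1.3350
  Pd branch = 1.77·Pd^0.52·e^(0.02·RH+f) = 13.89 μm/a
  Sd branch = 0.102·Sd^0.62·e^(0.033·RH+0.04·T) = 20.13 μm/a
  sum: 13.89 + 20.13 → r_corr = 34.02 μm/a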